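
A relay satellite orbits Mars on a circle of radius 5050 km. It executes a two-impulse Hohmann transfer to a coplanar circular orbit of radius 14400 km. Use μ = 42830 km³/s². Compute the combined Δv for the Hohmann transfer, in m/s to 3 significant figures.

Δv = 1110 m/s

The Hohmann ellipse has a_t = (r₁ + r₂)/2 = 9725 km.
Circular speed at r₁: v₁ = √(μ/r₁) = √(42830/5050) = 2.91225 km/s.
Transfer-orbit speed at r₁ (vis-viva equation): v_p = √[μ(2/r₁ − 1/a_t)] = 3.54376 km/s.
First burn Δv₁ = |v_p − v₁| = 0.6315 km/s.
Circular speed at r₂: v₂ = √(μ/r₂) = 1.7246 km/s.
Transfer-orbit speed at r₂: v_a = √[μ(2/r₂ − 1/a_t)] = 1.2428 km/s.
Second burn Δv₂ = |v₂ − v_a| = 0.4818 km/s.
Δv = Δv₁ + Δv₂ = 0.6315 + 0.4818 = 1.113 km/s.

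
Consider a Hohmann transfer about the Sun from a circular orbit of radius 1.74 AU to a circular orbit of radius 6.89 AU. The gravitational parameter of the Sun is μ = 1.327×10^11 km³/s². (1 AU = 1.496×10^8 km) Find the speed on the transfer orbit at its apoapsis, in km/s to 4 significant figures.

In km: r₁ = 1.74 × 1.496×10^8 = 2.60304×10^8 km; r₂ = 6.89 × 1.496×10^8 = 1.030744×10^9 km.
Transfer-ellipse semi-major axis a_t = (r₁ + r₂)/2 = (2.60304×10^8 + 1.030744×10^9)/2 = 6.45524×10^8 km.
The apoapsis of the transfer ellipse is at r = 1.030744×10^9 km.
Vis-viva: v = √[μ(2/r − 1/a_t)] = √[1.327×10^11 × (2/1.030744×10^9 − 1/6.45524×10^8)] = 7.205 km/s.

v = 7.205 km/s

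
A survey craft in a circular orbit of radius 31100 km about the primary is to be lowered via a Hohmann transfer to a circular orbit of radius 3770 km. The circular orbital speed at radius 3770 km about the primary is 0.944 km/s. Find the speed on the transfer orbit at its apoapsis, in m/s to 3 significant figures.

v = 153 m/s

From the circular-orbit relation v² = μ/r at r = 3770 km: μ = v²r = (0.944)² × 3770 = 3359.58 km³/s².
Transfer-ellipse semi-major axis a_t = (r₁ + r₂)/2 = (31100 + 3770)/2 = 17435 km.
The apoapsis of the transfer ellipse is at r = 31100 km.
Vis-viva: v = √[μ(2/r − 1/a_t)] = √[3359.58 × (2/31100 − 1/17435)] = 0.1528 km/s.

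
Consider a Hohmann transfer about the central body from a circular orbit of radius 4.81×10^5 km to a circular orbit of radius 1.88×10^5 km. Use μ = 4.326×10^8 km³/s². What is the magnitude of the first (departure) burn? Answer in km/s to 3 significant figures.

The Hohmann ellipse has a_t = (r₁ + r₂)/2 = 3.345×10^5 km.
On the circular orbit at r = 4.810×10^5 km, v_c = √(μ/r) = 29.990 km/s.
Transfer-orbit speed at the same r (vis-viva, a = a_t): v_t = √[μ(2/r − 1/a_t)] = 22.483 km/s.
Δv₁ = |v_t − v_c| = |22.483 − 29.990| = 7.507 km/s.

Δv₁ = 7.51 km/s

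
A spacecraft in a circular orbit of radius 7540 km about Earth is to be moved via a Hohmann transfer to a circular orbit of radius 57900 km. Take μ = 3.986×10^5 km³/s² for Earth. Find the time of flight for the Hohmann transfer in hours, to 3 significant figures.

Semi-major axis of the transfer orbit: a_t = (7540 + 57900)/2 = 32720 km.
Transfer time t = π√(a_t³/μ) = π√((32720)³ / 3.986×10^5) = 29450 s.
Converting: 29450 s ÷ 3600 s/hour = 8.18 hours.

t = 8.18 hours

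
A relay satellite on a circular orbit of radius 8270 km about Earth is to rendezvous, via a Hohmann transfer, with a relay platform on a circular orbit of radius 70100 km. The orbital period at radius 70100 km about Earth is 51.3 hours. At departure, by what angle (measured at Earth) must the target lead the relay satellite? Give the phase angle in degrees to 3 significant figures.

φ = 105°

From Kepler's third law T² = 4π²r³/μ at r = 70100 km, T = 51.3 hours = 51.3 × 3600 s = 1.8468×10^5 s: μ = 4π²r³/T² = 3.98726×10^5 km³/s².
Semi-major axis of the transfer orbit: a_t = (8270 + 70100)/2 = 39185 km.
Transfer time t = π√(a_t³/μ) = 38590 s.
Target angular speed ω₂ = √(μ/r₂³) = 3.402×10^-5 rad/s.
Angle swept by the target during transfer: ω₂·t = 1.313 rad = 75.23°.
Arrival is 180° from departure on the ellipse, so φ = 180° − 75.23° = 105°.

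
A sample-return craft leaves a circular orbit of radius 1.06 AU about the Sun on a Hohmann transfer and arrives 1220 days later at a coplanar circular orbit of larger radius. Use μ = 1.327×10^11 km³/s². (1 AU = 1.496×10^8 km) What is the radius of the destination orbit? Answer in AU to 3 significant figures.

In km: r₁ = 1.06 × 1.496×10^8 = 1.58576×10^8 km.
Transfer time t = 1220 days = 1.05408×10^8 s, and t = π√(a_t³/μ).
So a_t = (μ t²/π²)^(1/3) = (1.327×10^11 × (1.05408×10^8)² / π²)^(1/3) = 5.3061×10^8 km.
Since a_t = (r₁ + r₂)/2, r₂ = 2a_t − r₁ = 2×5.3061×10^8 − 1.58576×10^8 = 9.02644×10^8 km.
In AU: r₂ = 9.02644×10^8 / 1.496×10^8 = 6.03 AU.

r₂ = 6.03 AU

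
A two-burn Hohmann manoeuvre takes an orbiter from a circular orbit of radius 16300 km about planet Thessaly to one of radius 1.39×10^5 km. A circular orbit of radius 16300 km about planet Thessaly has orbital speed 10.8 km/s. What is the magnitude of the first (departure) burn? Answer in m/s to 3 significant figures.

From the circular-orbit relation v² = μ/r at r = 16300 km: μ = v²r = (10.8)² × 16300 = 1.90123×10^6 km³/s².
Transfer-ellipse semi-major axis a_t = (r₁ + r₂)/2 = (16300 + 1.390×10^5)/2 = 77650 km.
On the circular orbit at r = 16300 km, v_c = √(μ/r) = 10.80 km/s.
Transfer-orbit speed at the same r (vis-viva, a = a_t): v_t = √[μ(2/r − 1/a_t)] = 14.45 km/s.
Δv₁ = |v_t − v_c| = |14.45 − 10.80| = 3.650 km/s.

Δv₁ = 3650 m/s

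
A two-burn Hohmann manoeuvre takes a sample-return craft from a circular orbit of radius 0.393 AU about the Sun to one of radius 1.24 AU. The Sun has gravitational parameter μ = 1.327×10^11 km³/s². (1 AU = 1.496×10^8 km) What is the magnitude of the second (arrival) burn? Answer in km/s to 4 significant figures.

In km: r₁ = 0.393 × 1.496×10^8 = 5.87928×10^7 km; r₂ = 1.24 × 1.496×10^8 = 1.85504×10^8 km.
The Hohmann ellipse has a_t = (r₁ + r₂)/2 = 1.221484×10^8 km.
On the circular orbit at r = 1.85504×10^8 km, v_c = √(μ/r) = 26.75 km/s.
Transfer-orbit speed at the same r (vis-viva, a = a_t): v_t = √[μ(2/r − 1/a_t)] = 18.56 km/s.
Δv₂ = |v_t − v_c| = |18.56 − 26.75| = 8.190 km/s.

Δv₂ = 8.190 km/s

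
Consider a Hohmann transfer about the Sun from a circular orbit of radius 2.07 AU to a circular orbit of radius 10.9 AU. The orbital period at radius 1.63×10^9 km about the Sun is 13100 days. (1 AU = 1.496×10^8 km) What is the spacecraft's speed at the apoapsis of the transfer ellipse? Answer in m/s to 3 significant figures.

From Kepler's third law T² = 4π²r³/μ at r = 1.63×10^9 km, T = 13100 days = 13100 × 86400 s = 1.13184×10^9 s: μ = 4π²r³/T² = 1.33460×10^11 km³/s².
In km: r₁ = 2.07 × 1.496×10^8 = 3.09672×10^8 km; r₂ = 10.9 × 1.496×10^8 = 1.63064×10^9 km.
Transfer-ellipse semi-major axis a_t = (r₁ + r₂)/2 = (3.09672×10^8 + 1.63064×10^9)/2 = 9.70156×10^8 km.
The apoapsis of the transfer ellipse is at r = 1.63064×10^9 km.
Applying v² = μ(2/r − 1/a_t): v = 5.111 km/s.

v = 5110 m/s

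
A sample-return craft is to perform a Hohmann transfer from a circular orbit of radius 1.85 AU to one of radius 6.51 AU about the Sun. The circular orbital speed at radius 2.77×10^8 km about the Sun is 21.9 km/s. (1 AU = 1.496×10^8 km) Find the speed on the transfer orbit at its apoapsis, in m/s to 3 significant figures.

From the circular-orbit relation v² = μ/r at r = 2.77×10^8 km: μ = v²r = (21.9)² × 2.77×10^8 = 1.32852×10^11 km³/s².
In km: r₁ = 1.85 × 1.496×10^8 = 2.7676×10^8 km; r₂ = 6.51 × 1.496×10^8 = 9.73896×10^8 km.
The Hohmann ellipse has a_t = (r₁ + r₂)/2 = 6.25328×10^8 km.
At apoapsis, r = 9.73896×10^8 km.
From the vis-viva equation, v = √[μ(2/r − 1/a_t)] = 7.770 km/s.

v = 7770 m/s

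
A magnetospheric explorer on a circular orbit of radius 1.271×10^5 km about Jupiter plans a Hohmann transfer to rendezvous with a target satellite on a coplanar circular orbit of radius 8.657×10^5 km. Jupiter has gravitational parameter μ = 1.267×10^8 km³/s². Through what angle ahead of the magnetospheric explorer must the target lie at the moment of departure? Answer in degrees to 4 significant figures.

Semi-major axis of the transfer orbit: a_t = (1.271×10^5 + 8.657×10^5)/2 = 4.964×10^5 km.
The half-period of the transfer ellipse is t = π√(a_t³/μ) = 97613 s.
Target angular speed ω₂ = √(μ/r₂³) = 1.3975×10^-5 rad/s.
Angle swept by the target during transfer: ω₂·t = 1.3641 rad = 78.16°.
Arrival is 180° from departure on the ellipse, so φ = 180° − 78.16° = 101.8°.

φ = 101.8°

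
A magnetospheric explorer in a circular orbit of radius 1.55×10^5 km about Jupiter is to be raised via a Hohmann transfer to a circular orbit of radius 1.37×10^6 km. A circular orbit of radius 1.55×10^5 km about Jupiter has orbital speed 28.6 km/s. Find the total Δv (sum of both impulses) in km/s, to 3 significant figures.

Δv = 15.0 km/s

From the circular-orbit relation v² = μ/r at r = 1.55×10^5 km: μ = v²r = (28.6)² × 1.55×10^5 = 1.26784×10^8 km³/s².
Transfer-ellipse semi-major axis a_t = (r₁ + r₂)/2 = (1.550×10^5 + 1.370×10^6)/2 = 7.625×10^5 km.
At r₁ the circular-orbit speed is v₁ = √(μ/r₁) = 28.600 km/s.
On the transfer ellipse at r₁, vis-viva gives v_p = √[μ(2/r₁ − 1/a_t)] = 38.336 km/s.
First burn Δv₁ = |v_p − v₁| = 9.736 km/s.
Circular speed at r₂: v₂ = √(μ/r₂) = 9.620 km/s.
Transfer-orbit speed at r₂: v_a = √[μ(2/r₂ − 1/a_t)] = 4.337 km/s.
Second burn Δv₂ = |v₂ − v_a| = 5.283 km/s.
Total Δv = Δv₁ + Δv₂ = 15.02 km/s.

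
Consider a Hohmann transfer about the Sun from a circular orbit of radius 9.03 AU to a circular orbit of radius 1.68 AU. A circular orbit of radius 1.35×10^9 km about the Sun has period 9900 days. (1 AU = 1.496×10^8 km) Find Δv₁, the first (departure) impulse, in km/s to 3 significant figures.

From Kepler's third law T² = 4π²r³/μ at r = 1.35×10^9 km, T = 9900 days = 9900 × 86400 s = 8.5536×10^8 s: μ = 4π²r³/T² = 1.32759×10^11 km³/s².
In km: r₁ = 9.03 × 1.496×10^8 = 1.350888×10^9 km; r₂ = 1.68 × 1.496×10^8 = 2.51328×10^8 km.
Transfer-ellipse semi-major axis a_t = (r₁ + r₂)/2 = (1.350888×10^9 + 2.51328×10^8)/2 = 8.01108×10^8 km.
On the circular orbit at r = 1.350888×10^9 km, v_c = √(μ/r) = 9.9134 km/s.
Transfer-orbit speed at the same r (vis-viva, a = a_t): v_t = √[μ(2/r − 1/a_t)] = 5.5526 km/s.
Δv₁ = |v_t − v_c| = |5.5526 − 9.9134| = 4.361 km/s.

Δv₁ = 4.36 km/s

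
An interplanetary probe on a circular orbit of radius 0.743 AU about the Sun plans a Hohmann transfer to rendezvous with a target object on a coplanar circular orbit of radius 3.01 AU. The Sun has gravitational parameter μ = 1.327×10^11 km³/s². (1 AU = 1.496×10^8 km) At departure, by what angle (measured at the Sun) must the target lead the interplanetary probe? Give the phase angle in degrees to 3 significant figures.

φ = 91.4°

In km: r₁ = 0.743 × 1.496×10^8 = 1.111528×10^8 km; r₂ = 3.01 × 1.496×10^8 = 4.50296×10^8 km.
The Hohmann ellipse has a_t = (r₁ + r₂)/2 = 2.807244×10^8 km.
The half-period of the transfer ellipse is t = π√(a_t³/μ) = 4.0563×10^7 s.
The target's mean motion on its circular orbit is ω₂ = √(μ/r₂³) = 3.8123×10^-8 rad/s.
Angle swept by the target during transfer: ω₂·t = 1.5464 rad = 88.60°.
Arrival is 180° from departure on the ellipse, so φ = 180° − 88.60° = 91.4°.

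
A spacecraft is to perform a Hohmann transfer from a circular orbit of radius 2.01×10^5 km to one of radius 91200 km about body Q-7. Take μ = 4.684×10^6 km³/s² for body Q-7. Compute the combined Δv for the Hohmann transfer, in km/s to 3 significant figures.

Δv = 2.25 km/s

Semi-major axis of the transfer orbit: a_t = (2.010×10^5 + 91200)/2 = 1.461×10^5 km.
Circular speed at r₁: v₁ = √(μ/r₁) = √(4.684×10^6/2.010×10^5) = 4.8274 km/s.
Transfer-orbit speed at r₁ (vis-viva): v_a = √[μ(2/r₁ − 1/a_t)] = 3.8140 km/s.
First burn Δv₁ = |v_a − v₁| = 1.0134 km/s.
Circular speed at r₂: v₂ = √(μ/r₂) = 7.1666 km/s.
Transfer-orbit speed at r₂: v_p = √[μ(2/r₂ − 1/a_t)] = 8.4059 km/s.
Second burn Δv₂ = |v₂ − v_p| = 1.2393 km/s.
Δv = Δv₁ + Δv₂ = 1.0134 + 1.2393 = 2.253 km/s.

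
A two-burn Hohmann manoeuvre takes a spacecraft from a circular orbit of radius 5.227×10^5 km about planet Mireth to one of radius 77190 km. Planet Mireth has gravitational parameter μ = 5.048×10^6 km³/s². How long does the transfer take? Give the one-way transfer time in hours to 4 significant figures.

t = 63.80 hours

The Hohmann ellipse has a_t = (r₁ + r₂)/2 = 2.99945×10^5 km.
Half the transfer-orbit period gives t = π√(a_t³/μ) = 2.29696×10^5 s.
Converting: 2.29696×10^5 s ÷ 3600 s/hour = 63.80 hours.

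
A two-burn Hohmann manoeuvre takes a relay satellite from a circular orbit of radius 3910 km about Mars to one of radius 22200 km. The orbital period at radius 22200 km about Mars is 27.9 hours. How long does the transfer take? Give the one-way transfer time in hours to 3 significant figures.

From Kepler's third law T² = 4π²r³/μ at r = 22200 km, T = 27.9 hours = 27.9 × 3600 s = 1.0044×10^5 s: μ = 4π²r³/T² = 42815.9 km³/s².
Transfer-ellipse semi-major axis a_t = (r₁ + r₂)/2 = (3910 + 22200)/2 = 13055 km.
Half the transfer-orbit period gives t = π√(a_t³/μ) = 22650 s.
Converting: 22650 s ÷ 3600 s/hour = 6.29 hours.

t = 6.29 hours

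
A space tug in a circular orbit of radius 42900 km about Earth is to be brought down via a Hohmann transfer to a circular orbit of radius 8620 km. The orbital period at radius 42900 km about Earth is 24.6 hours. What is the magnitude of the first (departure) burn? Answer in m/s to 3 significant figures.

From Kepler's third law T² = 4π²r³/μ at r = 42900 km, T = 24.6 hours = 24.6 × 3600 s = 88560 s: μ = 4π²r³/T² = 3.97426×10^5 km³/s².
Transfer-ellipse semi-major axis a_t = (r₁ + r₂)/2 = (42900 + 8620)/2 = 25760 km.
On the circular orbit at r = 42900 km, v_c = √(μ/r) = 3.044 km/s.
Transfer-orbit speed at the same r (vis-viva, a = a_t): v_t = √[μ(2/r − 1/a_t)] = 1.761 km/s.
Δv₁ = |v_t − v_c| = |1.761 − 3.044| = 1.283 km/s.

Δv₁ = 1280 m/s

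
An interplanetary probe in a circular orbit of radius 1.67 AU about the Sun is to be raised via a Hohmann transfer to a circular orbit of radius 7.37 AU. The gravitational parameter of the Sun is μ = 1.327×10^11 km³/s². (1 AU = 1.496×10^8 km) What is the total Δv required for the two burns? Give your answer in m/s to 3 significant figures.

In km: r₁ = 1.67 × 1.496×10^8 = 2.49832×10^8 km; r₂ = 7.37 × 1.496×10^8 = 1.102552×10^9 km.
Transfer-ellipse semi-major axis a_t = (r₁ + r₂)/2 = (2.49832×10^8 + 1.102552×10^9)/2 = 6.76192×10^8 km.
Circular speed at r₁: v₁ = √(μ/r₁) = √(1.327×10^11/2.49832×10^8) = 23.047 km/s.
Transfer-orbit speed at r₁ (vis-viva): v_p = √[μ(2/r₁ − 1/a_t)] = 29.429 km/s.
First burn Δv₁ = |v_p − v₁| = 6.382 km/s.
At r₂, v₂ = √(μ/r₂) = 10.97 km/s.
Transfer-orbit speed at r₂: v_a = √[μ(2/r₂ − 1/a_t)] = 6.668 km/s.
Second burn Δv₂ = |v₂ − v_a| = 4.302 km/s.
Total Δv = Δv₁ + Δv₂ = 10.68 km/s.

Δv = 10700 m/s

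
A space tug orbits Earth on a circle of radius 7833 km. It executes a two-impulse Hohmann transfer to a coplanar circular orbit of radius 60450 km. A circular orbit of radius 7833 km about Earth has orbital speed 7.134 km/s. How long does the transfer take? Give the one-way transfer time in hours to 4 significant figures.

t = 8.719 hours

From the circular-orbit relation v² = μ/r at r = 7833 km: μ = v²r = (7.134)² × 7833 = 3.98652×10^5 km³/s².
Transfer-ellipse semi-major axis a_t = (r₁ + r₂)/2 = (7833 + 60450)/2 = 34141.5 km.
Half the transfer-orbit period gives t = π√(a_t³/μ) = 31390 s.
Converting: 31390 s ÷ 3600 s/hour = 8.719 hours.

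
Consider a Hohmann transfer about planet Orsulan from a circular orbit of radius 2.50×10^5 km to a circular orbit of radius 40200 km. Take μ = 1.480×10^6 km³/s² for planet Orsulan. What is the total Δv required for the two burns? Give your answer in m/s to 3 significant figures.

Δv = 3050 m/s

Semi-major axis of the transfer orbit: a_t = (2.500×10^5 + 40200)/2 = 1.451×10^5 km.
Circular speed at r₁: v₁ = √(μ/r₁) = √(1.480×10^6/2.500×10^5) = 2.433 km/s.
On the transfer ellipse at r₁, vis-viva equation gives v_a = √[μ(2/r₁ − 1/a_t)] = 1.281 km/s.
First burn Δv₁ = |v_a − v₁| = 1.152 km/s.
At r₂, v₂ = √(μ/r₂) = 6.0676 km/s.
Transfer-orbit speed at r₂: v_p = √[μ(2/r₂ − 1/a_t)] = 7.9644 km/s.
Second burn Δv₂ = |v₂ − v_p| = 1.897 km/s.
Total Δv = Δv₁ + Δv₂ = 3.049 km/s.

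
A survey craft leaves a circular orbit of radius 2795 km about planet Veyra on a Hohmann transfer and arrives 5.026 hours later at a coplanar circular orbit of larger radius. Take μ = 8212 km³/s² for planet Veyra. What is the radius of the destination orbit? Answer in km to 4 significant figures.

Transfer time t = 5.026 hours = 18093.6 s, and t = π√(a_t³/μ).
So a_t = (μ t²/π²)^(1/3) = (8212 × (18093.6)² / π²)^(1/3) = 6482.4 km.
Since a_t = (r₁ + r₂)/2, r₂ = 2a_t − r₁ = 2×6482.4 − 2795 = 10169.8 km.

r₂ = 10170 km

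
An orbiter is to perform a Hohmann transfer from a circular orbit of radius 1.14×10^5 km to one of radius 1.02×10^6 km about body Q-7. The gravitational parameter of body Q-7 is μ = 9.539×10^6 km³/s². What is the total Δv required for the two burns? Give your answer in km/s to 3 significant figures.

Δv = 4.81 km/s

Transfer-ellipse semi-major axis a_t = (r₁ + r₂)/2 = (1.140×10^5 + 1.020×10^6)/2 = 5.670×10^5 km.
Circular speed at r₁: v₁ = √(μ/r₁) = √(9.539×10^6/1.140×10^5) = 9.147428 km/s.
On the transfer ellipse at r₁, vis-viva equation gives v_p = √[μ(2/r₁ − 1/a_t)] = 12.26895 km/s.
First burn Δv₁ = |v_p − v₁| = 3.1215 km/s.
Circular speed at r₂: v₂ = √(μ/r₂) = 3.0581 km/s.
Transfer-orbit speed at r₂: v_a = √[μ(2/r₂ − 1/a_t)] = 1.3712 km/s.
Second burn Δv₂ = |v₂ − v_a| = 1.6869 km/s.
Total Δv = Δv₁ + Δv₂ = 4.808 km/s.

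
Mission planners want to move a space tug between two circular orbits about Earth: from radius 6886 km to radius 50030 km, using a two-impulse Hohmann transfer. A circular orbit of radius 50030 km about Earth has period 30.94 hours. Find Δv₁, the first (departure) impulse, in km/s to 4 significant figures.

From Kepler's third law T² = 4π²r³/μ at r = 50030 km, T = 30.94 hours = 30.94 × 3600 s = 1.11384×10^5 s: μ = 4π²r³/T² = 3.98479×10^5 km³/s².
Transfer-ellipse semi-major axis a_t = (r₁ + r₂)/2 = (6886 + 50030)/2 = 28458 km.
On the circular orbit at r = 6886 km, v_c = √(μ/r) = 7.6071 km/s.
Transfer-orbit speed at the same r (vis-viva, a = a_t): v_t = √[μ(2/r − 1/a_t)] = 10.086 km/s.
Δv₁ = |v_t − v_c| = |10.086 − 7.6071| = 2.479 km/s.

Δv₁ = 2.479 km/s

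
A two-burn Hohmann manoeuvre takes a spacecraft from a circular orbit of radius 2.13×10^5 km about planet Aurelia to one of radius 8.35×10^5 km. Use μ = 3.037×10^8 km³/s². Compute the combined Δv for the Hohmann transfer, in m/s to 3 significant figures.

Semi-major axis of the transfer orbit: a_t = (2.130×10^5 + 8.350×10^5)/2 = 5.240×10^5 km.
Circular speed at r₁: v₁ = √(μ/r₁) = √(3.037×10^8/2.130×10^5) = 37.760 km/s.
Transfer-orbit speed at r₁ (v² = μ(2/r − 1/a)): v_p = √[μ(2/r₁ − 1/a_t)] = 47.666 km/s.
First burn Δv₁ = |v_p − v₁| = 9.906 km/s.
Circular speed at r₂: v₂ = √(μ/r₂) = 19.071 km/s.
Transfer-orbit speed at r₂: v_a = √[μ(2/r₂ − 1/a_t)] = 12.159 km/s.
Second burn Δv₂ = |v₂ − v_a| = 6.912 km/s.
Δv = Δv₁ + Δv₂ = 9.906 + 6.912 = 16.82 km/s.

Δv = 16800 m/s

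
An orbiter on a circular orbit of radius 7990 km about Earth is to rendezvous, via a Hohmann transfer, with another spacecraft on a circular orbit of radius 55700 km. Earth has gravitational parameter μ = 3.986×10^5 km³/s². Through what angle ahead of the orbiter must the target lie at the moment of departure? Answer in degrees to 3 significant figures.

The Hohmann ellipse has a_t = (r₁ + r₂)/2 = 31845 km.
The half-period of the transfer ellipse is t = π√(a_t³/μ) = 28280 s.
Target angular speed ω₂ = √(μ/r₂³) = 4.803×10^-5 rad/s.
Angle swept by the target during transfer: ω₂·t = 1.358 rad = 77.81°.
Arrival is 180° from departure on the ellipse, so φ = 180° − 77.81° = 102°.

φ = 102°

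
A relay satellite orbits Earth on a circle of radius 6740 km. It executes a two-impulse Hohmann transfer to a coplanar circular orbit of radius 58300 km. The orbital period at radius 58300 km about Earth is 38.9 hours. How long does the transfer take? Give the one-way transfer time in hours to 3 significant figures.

From Kepler's third law T² = 4π²r³/μ at r = 58300 km, T = 38.9 hours = 38.9 × 3600 s = 1.4004×10^5 s: μ = 4π²r³/T² = 3.98897×10^5 km³/s².
The Hohmann ellipse has a_t = (r₁ + r₂)/2 = 32520 km.
Transfer time t = π√(a_t³/μ) = π√((32520)³ / 3.98897×10^5) = 29170 s.
Converting: 29170 s ÷ 3600 s/hour = 8.10 hours.

t = 8.10 hours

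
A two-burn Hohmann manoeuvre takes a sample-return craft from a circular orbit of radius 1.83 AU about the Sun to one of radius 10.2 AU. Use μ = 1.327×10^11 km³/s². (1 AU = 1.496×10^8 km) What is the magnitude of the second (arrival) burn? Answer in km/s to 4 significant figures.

In km: r₁ = 1.83 × 1.496×10^8 = 2.73768×10^8 km; r₂ = 10.2 × 1.496×10^8 = 1.52592×10^9 km.
Transfer-ellipse semi-major axis a_t = (r₁ + r₂)/2 = (2.73768×10^8 + 1.52592×10^9)/2 = 8.99844×10^8 km.
On the circular orbit at r = 1.52592×10^9 km, v_c = √(μ/r) = 9.3254 km/s.
Transfer-orbit speed at the same r (vis-viva, a = a_t): v_t = √[μ(2/r − 1/a_t)] = 5.1437 km/s.
Δv₂ = |v_t − v_c| = |5.1437 − 9.3254| = 4.182 km/s.

Δv₂ = 4.182 km/s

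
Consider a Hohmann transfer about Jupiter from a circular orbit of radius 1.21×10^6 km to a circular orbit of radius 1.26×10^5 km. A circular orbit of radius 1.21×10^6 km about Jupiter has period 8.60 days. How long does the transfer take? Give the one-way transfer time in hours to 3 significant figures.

From Kepler's third law T² = 4π²r³/μ at r = 1.21×10^6 km, T = 8.60 days = 8.60 × 86400 s = 7.4304×10^5 s: μ = 4π²r³/T² = 1.26675×10^8 km³/s².
Semi-major axis of the transfer orbit: a_t = (1.210×10^6 + 1.260×10^5)/2 = 6.680×10^5 km.
Half the transfer-orbit period gives t = π√(a_t³/μ) = 1.524×10^5 s.
Converting: 1.524×10^5 s ÷ 3600 s/hour = 42.3 hours.

t = 42.3 hours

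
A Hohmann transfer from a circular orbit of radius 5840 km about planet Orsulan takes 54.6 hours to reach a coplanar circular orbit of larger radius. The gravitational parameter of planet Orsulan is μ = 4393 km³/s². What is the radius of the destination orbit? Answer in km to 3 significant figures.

r₂ = 45800 km

Transfer time t = 54.6 hours = 1.9656×10^5 s, and t = π√(a_t³/μ).
So a_t = (μ t²/π²)^(1/3) = (4393 × (1.9656×10^5)² / π²)^(1/3) = 25812 km.
Since a_t = (r₁ + r₂)/2, r₂ = 2a_t − r₁ = 2×25812 − 5840 = 45784 km.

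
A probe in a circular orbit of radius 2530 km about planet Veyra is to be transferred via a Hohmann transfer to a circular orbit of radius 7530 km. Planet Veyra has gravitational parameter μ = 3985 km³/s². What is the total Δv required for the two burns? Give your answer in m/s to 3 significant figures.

Semi-major axis of the transfer orbit: a_t = (2530 + 7530)/2 = 5030 km.
Circular speed at r₁: v₁ = √(μ/r₁) = √(3985/2530) = 1.25503 km/s.
On the transfer ellipse at r₁, vis-viva gives v_p = √[μ(2/r₁ − 1/a_t)] = 1.53556 km/s.
First burn Δv₁ = |v_p − v₁| = 0.28053 km/s.
At r₂, v₂ = √(μ/r₂) = 0.72747 km/s.
Transfer-orbit speed at r₂: v_a = √[μ(2/r₂ − 1/a_t)] = 0.51593 km/s.
Second burn Δv₂ = |v₂ − v_a| = 0.21154 km/s.
Δv = Δv₁ + Δv₂ = 0.28053 + 0.21154 = 0.4921 km/s.

Δv = 492 m/s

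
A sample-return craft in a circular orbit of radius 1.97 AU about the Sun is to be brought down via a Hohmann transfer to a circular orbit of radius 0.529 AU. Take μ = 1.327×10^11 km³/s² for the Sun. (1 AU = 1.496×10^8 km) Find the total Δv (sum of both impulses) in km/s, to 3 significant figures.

Δv = 17.9 km/s

In km: r₁ = 1.97 × 1.496×10^8 = 2.94712×10^8 km; r₂ = 0.529 × 1.496×10^8 = 7.91384×10^7 km.
The Hohmann ellipse has a_t = (r₁ + r₂)/2 = 1.869252×10^8 km.
Circular speed at r₁: v₁ = √(μ/r₁) = √(1.327×10^11/2.94712×10^8) = 21.220 km/s.
On the transfer ellipse at r₁, vis-viva gives v_a = √[μ(2/r₁ − 1/a_t)] = 13.807 km/s.
First burn Δv₁ = |v_a − v₁| = 7.413 km/s.
Circular speed at r₂: v₂ = √(μ/r₂) = 40.95 km/s.
Transfer-orbit speed at r₂: v_p = √[μ(2/r₂ − 1/a_t)] = 51.42 km/s.
Second burn Δv₂ = |v₂ − v_p| = 10.47 km/s.
Total Δv = Δv₁ + Δv₂ = 17.88 km/s.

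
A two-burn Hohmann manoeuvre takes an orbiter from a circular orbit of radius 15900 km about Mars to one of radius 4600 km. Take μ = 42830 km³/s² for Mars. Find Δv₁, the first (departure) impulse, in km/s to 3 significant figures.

Transfer-ellipse semi-major axis a_t = (r₁ + r₂)/2 = (15900 + 4600)/2 = 10250 km.
Circular speed at r = 15900 km: v_c = √(μ/r) = 1.6413 km/s.
Transfer-orbit speed at the same r (vis-viva, a = a_t): v_t = √[μ(2/r − 1/a_t)] = 1.0995 km/s.
Δv₁ = |v_t − v_c| = |1.0995 − 1.6413| = 0.5418 km/s.

Δv₁ = 0.542 km/s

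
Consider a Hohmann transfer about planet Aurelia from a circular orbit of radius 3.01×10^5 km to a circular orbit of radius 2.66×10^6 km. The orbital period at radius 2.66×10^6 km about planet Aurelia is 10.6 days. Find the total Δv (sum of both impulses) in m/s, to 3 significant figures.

From Kepler's third law T² = 4π²r³/μ at r = 2.66×10^6 km, T = 10.6 days = 10.6 × 86400 s = 9.1584×10^5 s: μ = 4π²r³/T² = 8.85861×10^8 km³/s².
Semi-major axis of the transfer orbit: a_t = (3.010×10^5 + 2.660×10^6)/2 = 1.4805×10^6 km.
At r₁ the circular-orbit speed is v₁ = √(μ/r₁) = 54.25 km/s.
On the transfer ellipse at r₁, v² = μ(2/r − 1/a) gives v_p = √[μ(2/r₁ − 1/a_t)] = 72.72 km/s.
First burn Δv₁ = |v_p − v₁| = 18.47 km/s.
At r₂, v₂ = √(μ/r₂) = 18.25 km/s.
Transfer-orbit speed at r₂: v_a = √[μ(2/r₂ − 1/a_t)] = 8.229 km/s.
Second burn Δv₂ = |v₂ − v_a| = 10.02 km/s.
Total Δv = Δv₁ + Δv₂ = 28.49 km/s.

Δv = 28500 m/s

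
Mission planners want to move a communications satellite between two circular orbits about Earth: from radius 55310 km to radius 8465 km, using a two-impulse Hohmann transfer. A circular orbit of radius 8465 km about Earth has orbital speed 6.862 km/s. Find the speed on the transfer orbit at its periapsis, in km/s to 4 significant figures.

From the circular-orbit relation v² = μ/r at r = 8465 km: μ = v²r = (6.862)² × 8465 = 3.98592×10^5 km³/s².
Semi-major axis of the transfer orbit: a_t = (55310 + 8465)/2 = 31887.5 km.
At periapsis, r = 8465 km.
Vis-viva: v = √[μ(2/r − 1/a_t)] = √[3.98592×10^5 × (2/8465 − 1/31887.5)] = 9.037 km/s.

v = 9.037 km/s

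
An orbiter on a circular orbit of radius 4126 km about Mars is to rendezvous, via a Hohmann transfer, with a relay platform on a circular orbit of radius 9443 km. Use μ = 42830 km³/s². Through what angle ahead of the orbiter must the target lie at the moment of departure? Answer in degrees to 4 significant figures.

φ = 70.38°

Semi-major axis of the transfer orbit: a_t = (4126 + 9443)/2 = 6784.5 km.
The half-period of the transfer ellipse is t = π√(a_t³/μ) = 8483.1 s.
Target angular speed ω₂ = √(μ/r₂³) = 2.2553×10^-4 rad/s.
Angle swept by the target during transfer: ω₂·t = 1.9132 rad = 109.62°.
Arrival is 180° from departure on the ellipse, so φ = 180° − 109.62° = 70.38°.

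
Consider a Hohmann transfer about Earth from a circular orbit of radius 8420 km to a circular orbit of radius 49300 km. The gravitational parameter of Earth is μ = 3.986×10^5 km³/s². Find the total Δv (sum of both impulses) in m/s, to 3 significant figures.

The Hohmann ellipse has a_t = (r₁ + r₂)/2 = 28860 km.
Circular speed at r₁: v₁ = √(μ/r₁) = √(3.986×10^5/8420) = 6.8804 km/s.
On the transfer ellipse at r₁, vis-viva gives v_p = √[μ(2/r₁ − 1/a_t)] = 8.9927 km/s.
First burn Δv₁ = |v_p − v₁| = 2.112 km/s.
Circular speed at r₂: v₂ = √(μ/r₂) = 2.84345 km/s.
Transfer-orbit speed at r₂: v_a = √[μ(2/r₂ − 1/a_t)] = 1.53587 km/s.
Second burn Δv₂ = |v₂ − v_a| = 1.308 km/s.
Δv = Δv₁ + Δv₂ = 2.112 + 1.308 = 3.420 km/s.

Δv = 3420 m/s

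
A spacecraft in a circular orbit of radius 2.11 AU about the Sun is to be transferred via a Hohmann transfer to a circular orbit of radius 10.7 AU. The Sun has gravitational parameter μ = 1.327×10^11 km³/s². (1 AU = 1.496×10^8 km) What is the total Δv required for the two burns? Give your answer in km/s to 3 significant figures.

In km: r₁ = 2.11 × 1.496×10^8 = 3.15656×10^8 km; r₂ = 10.7 × 1.496×10^8 = 1.60072×10^9 km.
Transfer-ellipse semi-major axis a_t = (r₁ + r₂)/2 = (3.15656×10^8 + 1.60072×10^9)/2 = 9.58188×10^8 km.
At r₁ the circular-orbit speed is v₁ = √(μ/r₁) = 20.504 km/s.
On the transfer ellipse at r₁, v² = μ(2/r − 1/a) gives v_p = √[μ(2/r₁ − 1/a_t)] = 26.501 km/s.
First burn Δv₁ = |v_p − v₁| = 5.997 km/s.
At r₂, v₂ = √(μ/r₂) = 9.105 km/s.
Transfer-orbit speed at r₂: v_a = √[μ(2/r₂ − 1/a_t)] = 5.226 km/s.
Second burn Δv₂ = |v₂ − v_a| = 3.879 km/s.
Total Δv = Δv₁ + Δv₂ = 9.876 km/s.

Δv = 9.88 km/s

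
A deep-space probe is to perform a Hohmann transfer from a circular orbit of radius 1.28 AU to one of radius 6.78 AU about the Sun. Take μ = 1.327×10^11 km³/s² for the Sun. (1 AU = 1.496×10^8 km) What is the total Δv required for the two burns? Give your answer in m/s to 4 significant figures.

In km: r₁ = 1.28 × 1.496×10^8 = 1.91488×10^8 km; r₂ = 6.78 × 1.496×10^8 = 1.014288×10^9 km.
Transfer-ellipse semi-major axis a_t = (r₁ + r₂)/2 = (1.91488×10^8 + 1.014288×10^9)/2 = 6.02888×10^8 km.
Circular speed at r₁: v₁ = √(μ/r₁) = √(1.327×10^11/1.91488×10^8) = 26.32 km/s.
On the transfer ellipse at r₁, vis-viva equation gives v_p = √[μ(2/r₁ − 1/a_t)] = 34.14 km/s.
First burn Δv₁ = |v_p − v₁| = 7.820 km/s.
At r₂, v₂ = √(μ/r₂) = 11.438 km/s.
Transfer-orbit speed at r₂: v_a = √[μ(2/r₂ − 1/a_t)] = 6.4463 km/s.
Second burn Δv₂ = |v₂ − v_a| = 4.992 km/s.
Total Δv = Δv₁ + Δv₂ = 12.81 km/s.

Δv = 12810 m/s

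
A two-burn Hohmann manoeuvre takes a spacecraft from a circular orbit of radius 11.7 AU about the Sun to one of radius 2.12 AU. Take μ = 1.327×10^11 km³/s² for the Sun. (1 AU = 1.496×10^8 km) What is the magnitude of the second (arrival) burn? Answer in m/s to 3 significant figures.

In km: r₁ = 11.7 × 1.496×10^8 = 1.75032×10^9 km; r₂ = 2.12 × 1.496×10^8 = 3.17152×10^8 km.
Semi-major axis of the transfer orbit: a_t = (1.75032×10^9 + 3.17152×10^8)/2 = 1.033736×10^9 km.
On the circular orbit at r = 3.17152×10^8 km, v_c = √(μ/r) = 20.455 km/s.
Vis-viva on the transfer ellipse at r = 3.17152×10^8 km gives v_t = √[μ(2/r − 1/a_t)] = 26.617 km/s.
Δv₂ = |v_t − v_c| = |26.617 − 20.455| = 6.162 km/s.

Δv₂ = 6160 m/s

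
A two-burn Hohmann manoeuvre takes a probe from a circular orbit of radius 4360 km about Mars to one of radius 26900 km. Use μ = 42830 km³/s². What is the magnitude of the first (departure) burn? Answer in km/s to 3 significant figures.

Δv₁ = 0.978 km/s

Semi-major axis of the transfer orbit: a_t = (4360 + 26900)/2 = 15630 km.
Circular speed at r = 4360 km: v_c = √(μ/r) = 3.13423 km/s.
Vis-viva on the transfer ellipse at r = 4360 km gives v_t = √[μ(2/r − 1/a_t)] = 4.11176 km/s.
Δv₁ = |v_t − v_c| = |4.11176 − 3.13423| = 0.9775 km/s.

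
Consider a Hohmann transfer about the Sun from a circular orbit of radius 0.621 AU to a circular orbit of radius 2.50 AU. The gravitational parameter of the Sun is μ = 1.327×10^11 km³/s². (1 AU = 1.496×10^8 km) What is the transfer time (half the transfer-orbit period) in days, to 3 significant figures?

In km: r₁ = 0.621 × 1.496×10^8 = 9.29016×10^7 km; r₂ = 2.50 × 1.496×10^8 = 3.740×10^8 km.
Transfer-ellipse semi-major axis a_t = (r₁ + r₂)/2 = (9.29016×10^7 + 3.740×10^8)/2 = 2.334508×10^8 km.
Half the transfer-orbit period gives t = π√(a_t³/μ) = 3.076×10^7 s.
Converting: 3.076×10^7 s ÷ 86400 s/day = 356 days.

t = 356 days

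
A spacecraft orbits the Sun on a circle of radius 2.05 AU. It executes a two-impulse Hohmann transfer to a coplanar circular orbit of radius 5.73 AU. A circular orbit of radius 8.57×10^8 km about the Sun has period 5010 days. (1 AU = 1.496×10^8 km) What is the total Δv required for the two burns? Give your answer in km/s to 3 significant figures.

Δv = 7.85 km/s

From Kepler's third law T² = 4π²r³/μ at r = 8.57×10^8 km, T = 5010 days = 5010 × 86400 s = 4.32864×10^8 s: μ = 4π²r³/T² = 1.32617×10^11 km³/s².
In km: r₁ = 2.05 × 1.496×10^8 = 3.0668×10^8 km; r₂ = 5.73 × 1.496×10^8 = 8.57208×10^8 km.
Transfer-ellipse semi-major axis a_t = (r₁ + r₂)/2 = (3.0668×10^8 + 8.57208×10^8)/2 = 5.81944×10^8 km.
At r₁ the circular-orbit speed is v₁ = √(μ/r₁) = 20.795 km/s.
Transfer-orbit speed at r₁ (v² = μ(2/r − 1/a)): v_p = √[μ(2/r₁ − 1/a_t)] = 25.238 km/s.
First burn Δv₁ = |v_p − v₁| = 4.443 km/s.
Circular speed at r₂: v₂ = √(μ/r₂) = 12.438 km/s.
Transfer-orbit speed at r₂: v_a = √[μ(2/r₂ − 1/a_t)] = 9.0294 km/s.
Second burn Δv₂ = |v₂ − v_a| = 3.409 km/s.
Total Δv = Δv₁ + Δv₂ = 7.852 km/s.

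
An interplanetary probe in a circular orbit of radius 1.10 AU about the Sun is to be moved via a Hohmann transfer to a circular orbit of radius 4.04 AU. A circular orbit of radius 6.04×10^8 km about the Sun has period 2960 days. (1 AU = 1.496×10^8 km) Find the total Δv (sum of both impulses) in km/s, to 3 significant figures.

Δv = 12.3 km/s

From Kepler's third law T² = 4π²r³/μ at r = 6.04×10^8 km, T = 2960 days = 2960 × 86400 s = 2.55744×10^8 s: μ = 4π²r³/T² = 1.33002×10^11 km³/s².
In km: r₁ = 1.10 × 1.496×10^8 = 1.6456×10^8 km; r₂ = 4.04 × 1.496×10^8 = 6.04384×10^8 km.
The Hohmann ellipse has a_t = (r₁ + r₂)/2 = 3.84472×10^8 km.
At r₁ the circular-orbit speed is v₁ = √(μ/r₁) = 28.429 km/s.
On the transfer ellipse at r₁, vis-viva gives v_p = √[μ(2/r₁ − 1/a_t)] = 35.644 km/s.
First burn Δv₁ = |v_p − v₁| = 7.215 km/s.
At r₂, v₂ = √(μ/r₂) = 14.8345 km/s.
Transfer-orbit speed at r₂: v_a = √[μ(2/r₂ − 1/a_t)] = 9.70517 km/s.
Second burn Δv₂ = |v₂ − v_a| = 5.129 km/s.
Total Δv = Δv₁ + Δv₂ = 12.34 km/s.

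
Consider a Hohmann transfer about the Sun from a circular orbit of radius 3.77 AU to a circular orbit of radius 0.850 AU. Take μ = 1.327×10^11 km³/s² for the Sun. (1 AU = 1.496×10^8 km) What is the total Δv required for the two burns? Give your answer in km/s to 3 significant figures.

In km: r₁ = 3.77 × 1.496×10^8 = 5.63992×10^8 km; r₂ = 0.850 × 1.496×10^8 = 1.2716×10^8 km.
The Hohmann ellipse has a_t = (r₁ + r₂)/2 = 3.45576×10^8 km.
At r₁ the circular-orbit speed is v₁ = √(μ/r₁) = 15.339 km/s.
On the transfer ellipse at r₁, vis-viva gives v_a = √[μ(2/r₁ − 1/a_t)] = 9.3047 km/s.
First burn Δv₁ = |v_a − v₁| = 6.034 km/s.
At r₂, v₂ = √(μ/r₂) = 32.304 km/s.
Transfer-orbit speed at r₂: v_p = √[μ(2/r₂ − 1/a_t)] = 41.269 km/s.
Second burn Δv₂ = |v₂ − v_p| = 8.965 km/s.
Δv = Δv₁ + Δv₂ = 6.034 + 8.965 = 15.00 km/s.

Δv = 15.0 km/s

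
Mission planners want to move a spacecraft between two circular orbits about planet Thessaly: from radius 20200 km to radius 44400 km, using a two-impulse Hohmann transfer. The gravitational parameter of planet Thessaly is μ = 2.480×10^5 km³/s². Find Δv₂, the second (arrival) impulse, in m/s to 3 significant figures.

The Hohmann ellipse has a_t = (r₁ + r₂)/2 = 32300 km.
Circular speed at r = 44400 km: v_c = √(μ/r) = 2.3634 km/s.
Vis-viva on the transfer ellipse at r = 44400 km gives v_t = √[μ(2/r − 1/a_t)] = 1.8690 km/s.
Δv₂ = |v_t − v_c| = |1.8690 − 2.3634| = 0.4944 km/s.

Δv₂ = 494 m/s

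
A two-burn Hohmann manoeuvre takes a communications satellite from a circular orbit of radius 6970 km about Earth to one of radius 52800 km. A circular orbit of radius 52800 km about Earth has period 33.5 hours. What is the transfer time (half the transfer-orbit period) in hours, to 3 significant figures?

From Kepler's third law T² = 4π²r³/μ at r = 52800 km, T = 33.5 hours = 33.5 × 3600 s = 1.206×10^5 s: μ = 4π²r³/T² = 3.99546×10^5 km³/s².
Transfer-ellipse semi-major axis a_t = (r₁ + r₂)/2 = (6970 + 52800)/2 = 29885 km.
By Kepler's third law the transfer-orbit period is T = 2π√(a_t³/μ), so t = T/2 = 25680 s.
Converting: 25680 s ÷ 3600 s/hour = 7.13 hours.

t = 7.13 hours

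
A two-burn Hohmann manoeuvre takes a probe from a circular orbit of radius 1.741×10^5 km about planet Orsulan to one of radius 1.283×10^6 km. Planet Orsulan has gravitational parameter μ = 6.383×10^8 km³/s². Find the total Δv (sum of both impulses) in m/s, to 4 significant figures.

Δv = 31200 m/s

Semi-major axis of the transfer orbit: a_t = (1.741×10^5 + 1.283×10^6)/2 = 7.2855×10^5 km.
At r₁ the circular-orbit speed is v₁ = √(μ/r₁) = 60.55 km/s.
Transfer-orbit speed at r₁ (vis-viva): v_p = √[μ(2/r₁ − 1/a_t)] = 80.35 km/s.
First burn Δv₁ = |v_p − v₁| = 19.80 km/s.
At r₂, v₂ = √(μ/r₂) = 22.30 km/s.
Transfer-orbit speed at r₂: v_a = √[μ(2/r₂ − 1/a_t)] = 10.90 km/s.
Second burn Δv₂ = |v₂ − v_a| = 11.40 km/s.
Δv = Δv₁ + Δv₂ = 19.80 + 11.40 = 31.20 km/s.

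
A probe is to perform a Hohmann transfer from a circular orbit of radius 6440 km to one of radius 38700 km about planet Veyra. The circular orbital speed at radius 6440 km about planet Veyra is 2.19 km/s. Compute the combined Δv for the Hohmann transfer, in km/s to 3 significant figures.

From the circular-orbit relation v² = μ/r at r = 6440 km: μ = v²r = (2.19)² × 6440 = 30886.9 km³/s².
Transfer-ellipse semi-major axis a_t = (r₁ + r₂)/2 = (6440 + 38700)/2 = 22570 km.
At r₁ the circular-orbit speed is v₁ = √(μ/r₁) = 2.1900 km/s.
On the transfer ellipse at r₁, v² = μ(2/r − 1/a) gives v_p = √[μ(2/r₁ − 1/a_t)] = 2.8677 km/s.
First burn Δv₁ = |v_p − v₁| = 0.6777 km/s.
Circular speed at r₂: v₂ = √(μ/r₂) = 0.8934 km/s.
Transfer-orbit speed at r₂: v_a = √[μ(2/r₂ − 1/a_t)] = 0.4772 km/s.
Second burn Δv₂ = |v₂ − v_a| = 0.4162 km/s.
Δv = Δv₁ + Δv₂ = 0.6777 + 0.4162 = 1.094 km/s.

Δv = 1.09 km/s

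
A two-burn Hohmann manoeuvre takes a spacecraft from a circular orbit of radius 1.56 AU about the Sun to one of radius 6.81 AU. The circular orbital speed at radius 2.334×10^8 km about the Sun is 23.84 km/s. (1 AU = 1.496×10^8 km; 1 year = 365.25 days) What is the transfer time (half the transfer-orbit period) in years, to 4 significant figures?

From the circular-orbit relation v² = μ/r at r = 2.334×10^8 km: μ = v²r = (23.84)² × 2.334×10^8 = 1.32652×10^11 km³/s².
In km: r₁ = 1.56 × 1.496×10^8 = 2.33376×10^8 km; r₂ = 6.81 × 1.496×10^8 = 1.018776×10^9 km.
Transfer-ellipse semi-major axis a_t = (r₁ + r₂)/2 = (2.33376×10^8 + 1.018776×10^9)/2 = 6.26076×10^8 km.
Half the transfer-orbit period gives t = π√(a_t³/μ) = 1.3512×10^8 s.
Converting: 1.3512×10^8 s ÷ 3.15576×10^7 s/year (365.25 × 86400) = 4.282 years.

t = 4.282 years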